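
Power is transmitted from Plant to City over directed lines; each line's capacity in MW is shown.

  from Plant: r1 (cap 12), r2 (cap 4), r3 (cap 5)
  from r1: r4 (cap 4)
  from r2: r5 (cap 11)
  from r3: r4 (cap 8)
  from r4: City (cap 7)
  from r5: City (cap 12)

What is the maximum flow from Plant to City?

11

Augment Plant→r1→r4→City: bottleneck 4, flow now 4.
Augment Plant→r2→r5→City: bottleneck 4, flow now 8.
Augment Plant→r3→r4→City: bottleneck 3, flow now 11.
No augmenting path remains; maximum flow = 11.
In the residual graph, reachable from Plant: {Plant, r1, r3, r4}.
Min-cut edges: Plant→r2 (4), r4→City (7); capacity 4 + 7 = 11.
This cut is saturated, so no flow can exceed 11.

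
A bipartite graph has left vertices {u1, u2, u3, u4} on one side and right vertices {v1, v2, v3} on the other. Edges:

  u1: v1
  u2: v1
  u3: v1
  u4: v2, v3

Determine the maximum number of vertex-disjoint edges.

2

Unit-capacity flow: source→left, listed edges, right→sink; max matching = max flow.
Augmenting path u1→v1 (+1); matched 1.
Augmenting path u4→v2 (+1); matched 2.
No augmenting path remains; maximum matching = 2.
König certificate: {u4, v1} is a vertex cover of size 2 (every listed pair touches it), so no matching can be larger.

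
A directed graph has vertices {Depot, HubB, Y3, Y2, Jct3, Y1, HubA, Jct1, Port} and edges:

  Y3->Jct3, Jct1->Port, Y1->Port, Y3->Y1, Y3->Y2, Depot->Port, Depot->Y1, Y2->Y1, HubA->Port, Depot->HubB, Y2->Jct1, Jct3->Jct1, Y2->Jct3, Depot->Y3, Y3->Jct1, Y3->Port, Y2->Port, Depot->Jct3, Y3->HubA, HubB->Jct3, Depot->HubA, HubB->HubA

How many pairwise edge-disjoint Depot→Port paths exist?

Assign every edge capacity 1; by Menger, the answer equals the max flow.
Path Depot→Port (+1); total 1.
Path Depot→Y3→Port (+1); total 2.
Path Depot→Y1→Port (+1); total 3.
Path Depot→HubA→Port (+1); total 4.
Path Depot→Jct3→Jct1→Port (+1); total 5.
No residual Depot→Port path; max flow = 5.
Certifying cut of size 5: {Depot→Port, Depot→Y1, Depot→Y3, HubA→Port, Jct3→Jct1}.

5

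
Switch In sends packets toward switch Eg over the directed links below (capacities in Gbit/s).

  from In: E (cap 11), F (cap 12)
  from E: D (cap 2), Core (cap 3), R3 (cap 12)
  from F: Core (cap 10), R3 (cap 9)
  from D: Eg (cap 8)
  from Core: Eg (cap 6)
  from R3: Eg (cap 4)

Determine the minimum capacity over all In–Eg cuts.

12

Augment In→E→D→Eg: bottleneck 2, flow now 2.
Augment In→E→Core→Eg: bottleneck 3, flow now 5.
Augment In→E→R3→Eg: bottleneck 4, flow now 9.
Augment In→F→Core→Eg: bottleneck 3, flow now 12.
No augmenting path remains; maximum flow = 12.
By max-flow min-cut, the minimum cut capacity equals the max flow.
In the residual graph, reachable from In: {In, E, F, Core, R3}.
Min-cut edges: E→D (2), Core→Eg (6), R3→Eg (4); capacity 2 + 6 + 4 = 12.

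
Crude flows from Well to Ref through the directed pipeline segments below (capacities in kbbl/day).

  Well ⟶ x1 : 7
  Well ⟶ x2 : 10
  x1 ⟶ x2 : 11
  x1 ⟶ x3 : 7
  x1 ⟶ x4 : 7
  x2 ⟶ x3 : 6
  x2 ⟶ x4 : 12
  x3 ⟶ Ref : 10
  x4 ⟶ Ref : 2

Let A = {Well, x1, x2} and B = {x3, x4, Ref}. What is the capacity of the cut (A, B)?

32

Edges leaving {Well, x1, x2}: x1→x3 (7), x1→x4 (7), x2→x3 (6), x2→x4 (12).
Cut capacity = 7 + 7 + 6 + 12 = 32.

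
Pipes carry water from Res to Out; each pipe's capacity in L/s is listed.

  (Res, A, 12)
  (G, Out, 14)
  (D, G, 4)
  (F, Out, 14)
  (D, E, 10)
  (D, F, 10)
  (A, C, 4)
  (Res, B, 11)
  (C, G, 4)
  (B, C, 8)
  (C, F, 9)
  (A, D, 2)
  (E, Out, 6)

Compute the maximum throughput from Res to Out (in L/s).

Augment Res→A→C→F→Out: bottleneck 4, flow now 4.
Augment Res→A→D→E→Out: bottleneck 2, flow now 6.
Augment Res→B→C→F→Out: bottleneck 5, flow now 11.
Augment Res→B→C→G→Out: bottleneck 3, flow now 14.
No augmenting path remains; maximum flow = 14.
In the residual graph, reachable from Res: {Res, A, B}.
Min-cut edges: A→C (4), A→D (2), B→C (8); capacity 4 + 2 + 8 = 14.
This cut is saturated, so no flow can exceed 14.

14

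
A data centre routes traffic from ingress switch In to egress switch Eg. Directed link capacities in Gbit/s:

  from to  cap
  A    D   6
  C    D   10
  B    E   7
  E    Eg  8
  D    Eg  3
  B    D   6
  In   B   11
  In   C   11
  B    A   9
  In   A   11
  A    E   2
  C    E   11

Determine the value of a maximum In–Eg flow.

11

Augment In→A→D→Eg: bottleneck 3, flow now 3.
Augment In→A→E→Eg: bottleneck 2, flow now 5.
Augment In→B→E→Eg: bottleneck 6, flow now 11.
No augmenting path remains; maximum flow = 11.
In the residual graph, reachable from In: {In, A, B, C, D, E}.
Min-cut edges: D→Eg (3), E→Eg (8); capacity 3 + 8 = 11.
This cut is saturated, so no flow can exceed 11.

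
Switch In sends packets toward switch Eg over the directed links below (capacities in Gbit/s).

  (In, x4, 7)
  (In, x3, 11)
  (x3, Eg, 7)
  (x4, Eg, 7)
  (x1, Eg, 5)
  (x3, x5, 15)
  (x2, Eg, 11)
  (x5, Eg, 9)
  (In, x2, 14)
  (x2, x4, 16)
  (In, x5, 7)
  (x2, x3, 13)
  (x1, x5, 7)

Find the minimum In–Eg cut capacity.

34

Augment In→x2→Eg: bottleneck 11, flow now 11.
Augment In→x3→Eg: bottleneck 7, flow now 18.
Augment In→x4→Eg: bottleneck 7, flow now 25.
Augment In→x5→Eg: bottleneck 7, flow now 32.
Augment In→x3→x5→Eg: bottleneck 2, flow now 34.
No augmenting path remains; maximum flow = 34.
By max-flow min-cut, the minimum cut capacity equals the max flow.
In the residual graph, reachable from In: {In, x2, x3, x4, x5}.
Min-cut edges: x2→Eg (11), x3→Eg (7), x4→Eg (7), x5→Eg (9); capacity 11 + 7 + 7 + 9 = 34.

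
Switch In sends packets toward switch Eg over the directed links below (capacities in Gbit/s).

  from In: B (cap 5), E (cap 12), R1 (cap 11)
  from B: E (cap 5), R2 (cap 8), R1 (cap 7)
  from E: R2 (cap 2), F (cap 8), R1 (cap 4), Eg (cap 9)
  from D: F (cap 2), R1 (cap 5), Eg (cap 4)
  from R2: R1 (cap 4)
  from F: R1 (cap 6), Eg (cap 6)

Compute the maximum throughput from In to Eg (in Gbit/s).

Augment In→E→Eg: bottleneck 9, flow now 9.
Augment In→E→F→Eg: bottleneck 3, flow now 12.
Augment In→B→E→F→Eg: bottleneck 3, flow now 15.
No augmenting path remains; maximum flow = 15.
In the residual graph, reachable from In: {In, B, E, R2, F, R1}.
Min-cut edges: E→Eg (9), F→Eg (6); capacity 9 + 6 = 15.
This cut is saturated, so no flow can exceed 15.

15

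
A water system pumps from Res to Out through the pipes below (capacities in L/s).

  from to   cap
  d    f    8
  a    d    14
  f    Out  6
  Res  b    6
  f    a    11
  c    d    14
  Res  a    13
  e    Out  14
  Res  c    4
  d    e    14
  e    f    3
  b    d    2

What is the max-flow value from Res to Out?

Augment Res→a→d→e→Out: bottleneck 13, flow now 13.
Augment Res→b→d→e→Out: bottleneck 1, flow now 14.
Augment Res→b→d→f→Out: bottleneck 1, flow now 15.
Augment Res→c→d→f→Out: bottleneck 4, flow now 19.
No augmenting path remains; maximum flow = 19.
In the residual graph, reachable from Res: {Res, b}.
Min-cut edges: Res→a (13), Res→c (4), b→d (2); capacity 13 + 4 + 2 = 19.
This cut is saturated, so no flow can exceed 19.

19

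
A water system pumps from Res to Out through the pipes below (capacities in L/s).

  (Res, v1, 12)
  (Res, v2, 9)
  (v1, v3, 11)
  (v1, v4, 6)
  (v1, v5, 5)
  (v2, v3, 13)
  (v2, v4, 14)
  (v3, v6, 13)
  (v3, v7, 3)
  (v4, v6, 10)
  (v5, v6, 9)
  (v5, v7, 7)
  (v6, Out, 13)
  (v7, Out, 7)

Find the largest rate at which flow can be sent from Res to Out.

Augment Res→v1→v3→v6→Out: bottleneck 11, flow now 11.
Augment Res→v1→v4→v6→Out: bottleneck 1, flow now 12.
Augment Res→v2→v3→v6→Out: bottleneck 1, flow now 13.
Augment Res→v2→v3→v7→Out: bottleneck 3, flow now 16.
Augment Res→v2→v3→v1→v5→v7→Out: bottleneck 4, flow now 20. (uses reverse residual edge)
No augmenting path remains; maximum flow = 20.
In the residual graph, reachable from Res: {Res, v1, v2, v3, v4, v5, v6, v7}.
Min-cut edges: v6→Out (13), v7→Out (7); capacity 13 + 7 = 20.
This cut is saturated, so no flow can exceed 20.

20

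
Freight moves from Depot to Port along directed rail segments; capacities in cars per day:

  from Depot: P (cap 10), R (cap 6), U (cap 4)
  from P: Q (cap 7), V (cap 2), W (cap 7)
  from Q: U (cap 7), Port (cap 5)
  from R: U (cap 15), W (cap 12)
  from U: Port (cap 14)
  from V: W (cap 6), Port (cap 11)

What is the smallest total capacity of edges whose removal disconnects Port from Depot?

Augment Depot→U→Port: bottleneck 4, flow now 4.
Augment Depot→P→Q→Port: bottleneck 5, flow now 9.
Augment Depot→P→V→Port: bottleneck 2, flow now 11.
Augment Depot→R→U→Port: bottleneck 6, flow now 17.
Augment Depot→P→Q→U→Port: bottleneck 2, flow now 19.
No augmenting path remains; maximum flow = 19.
By max-flow min-cut, the minimum cut capacity equals the max flow.
In the residual graph, reachable from Depot: {Depot, P, W}.
Min-cut edges: Depot→R (6), Depot→U (4), P→Q (7), P→V (2); capacity 6 + 4 + 7 + 2 = 19.

19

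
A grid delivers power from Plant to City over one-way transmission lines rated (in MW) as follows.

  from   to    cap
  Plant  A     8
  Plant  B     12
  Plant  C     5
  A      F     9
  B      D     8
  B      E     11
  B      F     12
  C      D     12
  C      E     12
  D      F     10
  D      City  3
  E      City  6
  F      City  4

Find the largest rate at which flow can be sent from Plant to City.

13

Augment Plant→A→F→City: bottleneck 4, flow now 4.
Augment Plant→B→D→City: bottleneck 3, flow now 7.
Augment Plant→B→E→City: bottleneck 6, flow now 13.
No augmenting path remains; maximum flow = 13.
In the residual graph, reachable from Plant: {Plant, A, B, C, D, E, F}.
Min-cut edges: D→City (3), E→City (6), F→City (4); capacity 3 + 6 + 4 = 13.
This cut is saturated, so no flow can exceed 13.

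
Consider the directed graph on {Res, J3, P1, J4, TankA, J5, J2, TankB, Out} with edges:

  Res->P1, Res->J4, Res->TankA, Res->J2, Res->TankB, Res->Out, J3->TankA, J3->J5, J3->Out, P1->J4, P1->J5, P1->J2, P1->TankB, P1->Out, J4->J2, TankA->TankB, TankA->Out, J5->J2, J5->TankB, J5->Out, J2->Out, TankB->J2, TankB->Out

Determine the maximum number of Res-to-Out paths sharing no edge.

5

Assign every edge capacity 1; by Menger, the answer equals the max flow.
Path Res→Out (+1); total 1.
Path Res→P1→Out (+1); total 2.
Path Res→TankA→Out (+1); total 3.
Path Res→J2→Out (+1); total 4.
Path Res→TankB→Out (+1); total 5.
No residual Res→Out path; max flow = 5.
Certifying cut of size 5: {J2→Out, Res→Out, Res→P1, Res→TankA, Res→TankB}.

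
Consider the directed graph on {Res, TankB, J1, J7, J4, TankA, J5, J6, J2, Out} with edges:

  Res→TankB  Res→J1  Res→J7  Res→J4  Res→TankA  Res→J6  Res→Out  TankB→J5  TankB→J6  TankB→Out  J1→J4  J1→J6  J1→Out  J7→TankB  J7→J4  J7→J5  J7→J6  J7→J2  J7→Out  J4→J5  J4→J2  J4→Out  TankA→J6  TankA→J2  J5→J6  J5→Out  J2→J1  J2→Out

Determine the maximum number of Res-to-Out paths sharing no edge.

Assign every edge capacity 1; by Menger, the answer equals the max flow.
Path Res→Out (+1); total 1.
Path Res→TankB→Out (+1); total 2.
Path Res→J1→Out (+1); total 3.
Path Res→J7→Out (+1); total 4.
Path Res→J4→Out (+1); total 5.
Path Res→TankA→J2→Out (+1); total 6.
No residual Res→Out path; max flow = 6.
Certifying cut of size 6: {Res→J1, Res→J4, Res→J7, Res→Out, Res→TankA, Res→TankB}.

6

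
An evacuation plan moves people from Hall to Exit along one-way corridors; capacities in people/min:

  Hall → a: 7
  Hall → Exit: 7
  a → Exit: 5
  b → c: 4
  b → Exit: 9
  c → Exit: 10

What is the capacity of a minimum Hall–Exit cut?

Augment Hall→Exit: bottleneck 7, flow now 7.
Augment Hall→a→Exit: bottleneck 5, flow now 12.
No augmenting path remains; maximum flow = 12.
By max-flow min-cut, the minimum cut capacity equals the max flow.
In the residual graph, reachable from Hall: {Hall, a}.
Min-cut edges: Hall→Exit (7), a→Exit (5); capacity 7 + 5 = 12.

12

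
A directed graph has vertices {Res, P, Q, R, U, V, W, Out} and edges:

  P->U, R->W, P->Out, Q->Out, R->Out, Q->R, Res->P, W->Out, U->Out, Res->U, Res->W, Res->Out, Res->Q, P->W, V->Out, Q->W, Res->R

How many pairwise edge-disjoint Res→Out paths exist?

Assign every edge capacity 1; by Menger, the answer equals the max flow.
Path Res→Out (+1); total 1.
Path Res→P→Out (+1); total 2.
Path Res→Q→Out (+1); total 3.
Path Res→R→Out (+1); total 4.
Path Res→U→Out (+1); total 5.
Path Res→W→Out (+1); total 6.
No residual Res→Out path; max flow = 6.
Certifying cut of size 6: {Res→Out, Res→P, Res→Q, Res→R, Res→U, Res→W}.

6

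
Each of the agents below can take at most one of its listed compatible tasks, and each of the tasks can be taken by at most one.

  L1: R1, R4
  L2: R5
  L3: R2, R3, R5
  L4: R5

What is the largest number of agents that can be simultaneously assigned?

Unit-capacity flow: source→left, listed edges, right→sink; max matching = max flow.
Augmenting path L1→R1 (+1); matched 1.
Augmenting path L2→R5 (+1); matched 2.
Augmenting path L3→R2 (+1); matched 3.
No augmenting path remains; maximum matching = 3.
König certificate: {L1, L3, R5} is a vertex cover of size 3 (every listed pair touches it), so no matching can be larger.

3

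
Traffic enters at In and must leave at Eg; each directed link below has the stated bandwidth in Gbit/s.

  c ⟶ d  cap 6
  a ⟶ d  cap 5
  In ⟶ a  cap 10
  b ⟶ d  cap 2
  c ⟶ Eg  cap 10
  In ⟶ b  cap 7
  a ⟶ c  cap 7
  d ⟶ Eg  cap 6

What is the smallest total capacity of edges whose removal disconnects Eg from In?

Augment In→a→c→Eg: bottleneck 7, flow now 7.
Augment In→a→d→Eg: bottleneck 3, flow now 10.
Augment In→b→d→Eg: bottleneck 2, flow now 12.
No augmenting path remains; maximum flow = 12.
By max-flow min-cut, the minimum cut capacity equals the max flow.
In the residual graph, reachable from In: {In, b}.
Min-cut edges: In→a (10), b→d (2); capacity 10 + 2 = 12.

12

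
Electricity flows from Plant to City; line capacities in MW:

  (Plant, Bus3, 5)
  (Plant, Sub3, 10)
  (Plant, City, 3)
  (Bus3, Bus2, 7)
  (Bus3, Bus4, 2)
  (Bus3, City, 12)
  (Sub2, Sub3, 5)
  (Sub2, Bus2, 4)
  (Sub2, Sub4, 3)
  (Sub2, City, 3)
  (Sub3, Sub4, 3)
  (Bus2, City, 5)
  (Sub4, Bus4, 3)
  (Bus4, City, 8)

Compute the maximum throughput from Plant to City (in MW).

Augment Plant→City: bottleneck 3, flow now 3.
Augment Plant→Bus3→City: bottleneck 5, flow now 8.
Augment Plant→Sub3→Sub4→Bus4→City: bottleneck 3, flow now 11.
No augmenting path remains; maximum flow = 11.
In the residual graph, reachable from Plant: {Plant, Sub3}.
Min-cut edges: Plant→Bus3 (5), Plant→City (3), Sub3→Sub4 (3); capacity 5 + 3 + 3 = 11.
This cut is saturated, so no flow can exceed 11.

11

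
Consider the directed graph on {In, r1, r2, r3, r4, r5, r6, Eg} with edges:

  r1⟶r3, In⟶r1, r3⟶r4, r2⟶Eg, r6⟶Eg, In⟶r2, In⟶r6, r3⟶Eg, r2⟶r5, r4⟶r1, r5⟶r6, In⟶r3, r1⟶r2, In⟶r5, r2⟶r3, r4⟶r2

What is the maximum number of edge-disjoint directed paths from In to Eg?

3

Assign every edge capacity 1; by Menger, the answer equals the max flow.
Path In→r2→Eg (+1); total 1.
Path In→r3→Eg (+1); total 2.
Path In→r6→Eg (+1); total 3.
No residual In→Eg path; max flow = 3.
Certifying cut of size 3: {r2→Eg, r3→Eg, r6→Eg}.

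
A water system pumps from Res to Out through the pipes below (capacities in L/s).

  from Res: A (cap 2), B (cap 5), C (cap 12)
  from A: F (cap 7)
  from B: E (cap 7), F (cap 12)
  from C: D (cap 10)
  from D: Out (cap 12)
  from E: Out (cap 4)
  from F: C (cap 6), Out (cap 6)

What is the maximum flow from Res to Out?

17

Augment Res→A→F→Out: bottleneck 2, flow now 2.
Augment Res→B→E→Out: bottleneck 4, flow now 6.
Augment Res→B→F→Out: bottleneck 1, flow now 7.
Augment Res→C→D→Out: bottleneck 10, flow now 17.
No augmenting path remains; maximum flow = 17.
In the residual graph, reachable from Res: {Res, C}.
Min-cut edges: Res→A (2), Res→B (5), C→D (10); capacity 2 + 5 + 10 = 17.
This cut is saturated, so no flow can exceed 17.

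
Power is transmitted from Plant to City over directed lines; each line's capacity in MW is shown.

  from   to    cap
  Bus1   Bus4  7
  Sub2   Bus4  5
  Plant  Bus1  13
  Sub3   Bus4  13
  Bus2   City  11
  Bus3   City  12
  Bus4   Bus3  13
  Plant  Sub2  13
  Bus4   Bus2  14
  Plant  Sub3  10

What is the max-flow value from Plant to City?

22

Augment Plant→Sub2→Bus4→Bus2→City: bottleneck 5, flow now 5.
Augment Plant→Bus1→Bus4→Bus2→City: bottleneck 6, flow now 11.
Augment Plant→Bus1→Bus4→Bus3→City: bottleneck 1, flow now 12.
Augment Plant→Sub3→Bus4→Bus3→City: bottleneck 10, flow now 22.
No augmenting path remains; maximum flow = 22.
In the residual graph, reachable from Plant: {Plant, Sub2, Bus1}.
Min-cut edges: Plant→Sub3 (10), Sub2→Bus4 (5), Bus1→Bus4 (7); capacity 10 + 5 + 7 = 22.
This cut is saturated, so no flow can exceed 22.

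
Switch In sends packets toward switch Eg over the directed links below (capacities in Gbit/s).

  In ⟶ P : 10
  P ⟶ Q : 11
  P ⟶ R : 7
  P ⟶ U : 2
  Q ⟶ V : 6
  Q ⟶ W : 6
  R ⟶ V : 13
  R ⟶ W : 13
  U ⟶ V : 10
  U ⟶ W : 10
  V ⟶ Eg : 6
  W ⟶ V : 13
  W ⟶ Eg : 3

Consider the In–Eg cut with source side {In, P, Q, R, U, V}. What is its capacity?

Edges leaving {In, P, Q, R, U, V}: Q→W (6), R→W (13), U→W (10), V→Eg (6).
Cut capacity = 6 + 13 + 10 + 6 = 35.

35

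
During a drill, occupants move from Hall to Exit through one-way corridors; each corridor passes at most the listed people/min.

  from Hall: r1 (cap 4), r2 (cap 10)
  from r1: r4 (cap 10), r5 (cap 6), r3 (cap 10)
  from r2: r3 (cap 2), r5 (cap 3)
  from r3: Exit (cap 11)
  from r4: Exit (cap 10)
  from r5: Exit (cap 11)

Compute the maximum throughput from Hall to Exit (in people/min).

Augment Hall→r1→r3→Exit: bottleneck 4, flow now 4.
Augment Hall→r2→r3→Exit: bottleneck 2, flow now 6.
Augment Hall→r2→r5→Exit: bottleneck 3, flow now 9.
No augmenting path remains; maximum flow = 9.
In the residual graph, reachable from Hall: {Hall, r2}.
Min-cut edges: Hall→r1 (4), r2→r3 (2), r2→r5 (3); capacity 4 + 2 + 3 = 9.
This cut is saturated, so no flow can exceed 9.

9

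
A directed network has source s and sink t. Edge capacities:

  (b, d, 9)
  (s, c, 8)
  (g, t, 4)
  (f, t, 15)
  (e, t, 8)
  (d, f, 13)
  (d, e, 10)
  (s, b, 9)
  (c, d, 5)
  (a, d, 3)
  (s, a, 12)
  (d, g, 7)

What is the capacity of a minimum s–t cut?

Augment s→a→d→e→t: bottleneck 3, flow now 3.
Augment s→b→d→e→t: bottleneck 5, flow now 8.
Augment s→b→d→f→t: bottleneck 4, flow now 12.
Augment s→c→d→f→t: bottleneck 5, flow now 17.
No augmenting path remains; maximum flow = 17.
By max-flow min-cut, the minimum cut capacity equals the max flow.
In the residual graph, reachable from s: {s, a, c}.
Min-cut edges: s→b (9), a→d (3), c→d (5); capacity 9 + 3 + 5 = 17.

17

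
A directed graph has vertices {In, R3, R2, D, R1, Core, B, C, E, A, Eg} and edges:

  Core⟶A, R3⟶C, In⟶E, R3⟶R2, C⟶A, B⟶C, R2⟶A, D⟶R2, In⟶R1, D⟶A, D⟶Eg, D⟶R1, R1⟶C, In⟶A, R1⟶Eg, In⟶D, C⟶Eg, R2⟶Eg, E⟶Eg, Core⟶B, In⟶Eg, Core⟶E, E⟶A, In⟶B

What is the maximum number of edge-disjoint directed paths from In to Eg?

5

Assign every edge capacity 1; by Menger, the answer equals the max flow.
Path In→Eg (+1); total 1.
Path In→D→Eg (+1); total 2.
Path In→R1→Eg (+1); total 3.
Path In→E→Eg (+1); total 4.
Path In→B→C→Eg (+1); total 5.
No residual In→Eg path; max flow = 5.
Certifying cut of size 5: {In→B, In→D, In→E, In→Eg, In→R1}.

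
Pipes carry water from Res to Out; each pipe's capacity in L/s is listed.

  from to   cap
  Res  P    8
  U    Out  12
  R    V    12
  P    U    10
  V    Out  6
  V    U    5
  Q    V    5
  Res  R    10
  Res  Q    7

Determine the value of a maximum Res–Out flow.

Augment Res→P→U→Out: bottleneck 8, flow now 8.
Augment Res→Q→V→Out: bottleneck 5, flow now 13.
Augment Res→R→V→Out: bottleneck 1, flow now 14.
Augment Res→R→V→U→Out: bottleneck 4, flow now 18.
No augmenting path remains; maximum flow = 18.
In the residual graph, reachable from Res: {Res, P, Q, R, U, V}.
Min-cut edges: U→Out (12), V→Out (6); capacity 12 + 6 = 18.
This cut is saturated, so no flow can exceed 18.

18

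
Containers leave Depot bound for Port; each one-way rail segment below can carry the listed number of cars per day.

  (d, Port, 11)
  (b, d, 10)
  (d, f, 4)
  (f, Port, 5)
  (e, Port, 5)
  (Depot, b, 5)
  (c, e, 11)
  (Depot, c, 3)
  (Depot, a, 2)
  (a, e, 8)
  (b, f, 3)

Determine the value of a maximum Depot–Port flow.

10

Augment Depot→a→e→Port: bottleneck 2, flow now 2.
Augment Depot→b→d→Port: bottleneck 5, flow now 7.
Augment Depot→c→e→Port: bottleneck 3, flow now 10.
No augmenting path remains; maximum flow = 10.
In the residual graph, reachable from Depot: {Depot}.
Min-cut edges: Depot→a (2), Depot→b (5), Depot→c (3); capacity 2 + 5 + 3 = 10.
This cut is saturated, so no flow can exceed 10.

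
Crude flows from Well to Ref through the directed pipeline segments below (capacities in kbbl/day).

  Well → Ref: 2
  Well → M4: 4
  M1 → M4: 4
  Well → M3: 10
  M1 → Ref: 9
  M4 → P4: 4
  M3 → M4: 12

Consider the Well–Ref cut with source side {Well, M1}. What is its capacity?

29

Edges leaving {Well, M1}: Well→M3 (10), Well→M4 (4), Well→Ref (2), M1→M4 (4), M1→Ref (9).
Cut capacity = 10 + 4 + 2 + 4 + 9 = 29.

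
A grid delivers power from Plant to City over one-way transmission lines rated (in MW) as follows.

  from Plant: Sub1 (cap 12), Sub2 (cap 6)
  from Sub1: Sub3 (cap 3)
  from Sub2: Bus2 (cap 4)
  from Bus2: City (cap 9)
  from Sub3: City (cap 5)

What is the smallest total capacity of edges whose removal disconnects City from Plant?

Augment Plant→Sub1→Sub3→City: bottleneck 3, flow now 3.
Augment Plant→Sub2→Bus2→City: bottleneck 4, flow now 7.
No augmenting path remains; maximum flow = 7.
By max-flow min-cut, the minimum cut capacity equals the max flow.
In the residual graph, reachable from Plant: {Plant, Sub1, Sub2}.
Min-cut edges: Sub1→Sub3 (3), Sub2→Bus2 (4); capacity 3 + 4 = 7.

7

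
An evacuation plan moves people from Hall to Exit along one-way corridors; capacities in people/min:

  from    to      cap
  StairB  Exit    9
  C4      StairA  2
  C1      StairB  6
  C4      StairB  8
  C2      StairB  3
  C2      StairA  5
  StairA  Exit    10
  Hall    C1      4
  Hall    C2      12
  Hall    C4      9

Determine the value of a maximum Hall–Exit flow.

16

Augment Hall→C2→StairB→Exit: bottleneck 3, flow now 3.
Augment Hall→C2→StairA→Exit: bottleneck 5, flow now 8.
Augment Hall→C4→StairB→Exit: bottleneck 6, flow now 14.
Augment Hall→C4→StairA→Exit: bottleneck 2, flow now 16.
No augmenting path remains; maximum flow = 16.
In the residual graph, reachable from Hall: {Hall, C2, C4, C1, StairB}.
Min-cut edges: C2→StairA (5), C4→StairA (2), StairB→Exit (9); capacity 5 + 2 + 9 = 16.
This cut is saturated, so no flow can exceed 16.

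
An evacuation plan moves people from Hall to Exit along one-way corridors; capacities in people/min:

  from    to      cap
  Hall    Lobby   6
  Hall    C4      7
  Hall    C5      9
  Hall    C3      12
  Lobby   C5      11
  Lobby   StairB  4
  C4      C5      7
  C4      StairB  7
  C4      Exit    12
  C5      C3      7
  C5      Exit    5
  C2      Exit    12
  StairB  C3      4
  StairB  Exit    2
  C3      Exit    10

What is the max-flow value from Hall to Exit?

24

Augment Hall→C4→Exit: bottleneck 7, flow now 7.
Augment Hall→C5→Exit: bottleneck 5, flow now 12.
Augment Hall→C3→Exit: bottleneck 10, flow now 22.
Augment Hall→Lobby→StairB→Exit: bottleneck 2, flow now 24.
No augmenting path remains; maximum flow = 24.
In the residual graph, reachable from Hall: {Hall, Lobby, C5, StairB, C3}.
Min-cut edges: Hall→C4 (7), C5→Exit (5), StairB→Exit (2), C3→Exit (10); capacity 7 + 5 + 2 + 10 = 24.
This cut is saturated, so no flow can exceed 24.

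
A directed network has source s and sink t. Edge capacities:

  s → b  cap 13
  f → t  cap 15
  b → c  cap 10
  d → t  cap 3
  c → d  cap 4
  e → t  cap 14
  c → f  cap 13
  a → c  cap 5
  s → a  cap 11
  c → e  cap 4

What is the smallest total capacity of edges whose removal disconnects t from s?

15

Augment s→a→c→d→t: bottleneck 3, flow now 3.
Augment s→a→c→e→t: bottleneck 2, flow now 5.
Augment s→b→c→e→t: bottleneck 2, flow now 7.
Augment s→b→c→f→t: bottleneck 8, flow now 15.
No augmenting path remains; maximum flow = 15.
By max-flow min-cut, the minimum cut capacity equals the max flow.
In the residual graph, reachable from s: {s, a, b}.
Min-cut edges: a→c (5), b→c (10); capacity 5 + 10 = 15.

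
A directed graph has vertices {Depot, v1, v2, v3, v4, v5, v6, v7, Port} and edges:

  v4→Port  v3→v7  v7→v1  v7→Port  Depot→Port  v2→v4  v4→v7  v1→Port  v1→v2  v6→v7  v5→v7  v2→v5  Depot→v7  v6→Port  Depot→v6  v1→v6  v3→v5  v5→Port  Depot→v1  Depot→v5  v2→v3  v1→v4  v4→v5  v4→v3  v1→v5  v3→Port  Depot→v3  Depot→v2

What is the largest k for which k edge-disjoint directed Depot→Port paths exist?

7

Assign every edge capacity 1; by Menger, the answer equals the max flow.
Path Depot→Port (+1); total 1.
Path Depot→v1→Port (+1); total 2.
Path Depot→v3→Port (+1); total 3.
Path Depot→v5→Port (+1); total 4.
Path Depot→v6→Port (+1); total 5.
Path Depot→v7→Port (+1); total 6.
Path Depot→v2→v4→Port (+1); total 7.
No residual Depot→Port path; max flow = 7.
Certifying cut of size 7: {Depot→Port, Depot→v1, Depot→v2, Depot→v3, Depot→v5, Depot→v6, Depot→v7}.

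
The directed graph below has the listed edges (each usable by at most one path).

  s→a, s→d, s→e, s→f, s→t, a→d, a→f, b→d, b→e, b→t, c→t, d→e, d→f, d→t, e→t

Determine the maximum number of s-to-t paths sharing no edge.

Assign every edge capacity 1; by Menger, the answer equals the max flow.
Path s→t (+1); total 1.
Path s→d→t (+1); total 2.
Path s→e→t (+1); total 3.
No residual s→t path; max flow = 3.
Certifying cut of size 3: {d→t, e→t, s→t}.

3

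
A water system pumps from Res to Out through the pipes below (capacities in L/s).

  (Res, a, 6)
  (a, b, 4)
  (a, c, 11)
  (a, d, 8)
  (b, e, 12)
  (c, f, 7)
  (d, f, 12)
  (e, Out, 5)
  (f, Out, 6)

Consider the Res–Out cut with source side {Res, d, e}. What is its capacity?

23

Edges leaving {Res, d, e}: Res→a (6), d→f (12), e→Out (5).
Cut capacity = 6 + 12 + 5 = 23.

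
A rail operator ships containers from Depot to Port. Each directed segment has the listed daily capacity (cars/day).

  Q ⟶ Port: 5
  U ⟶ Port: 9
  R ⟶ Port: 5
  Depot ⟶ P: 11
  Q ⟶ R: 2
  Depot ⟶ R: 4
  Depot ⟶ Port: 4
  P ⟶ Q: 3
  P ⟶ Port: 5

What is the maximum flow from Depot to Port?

Augment Depot→Port: bottleneck 4, flow now 4.
Augment Depot→P→Port: bottleneck 5, flow now 9.
Augment Depot→R→Port: bottleneck 4, flow now 13.
Augment Depot→P→Q→Port: bottleneck 3, flow now 16.
No augmenting path remains; maximum flow = 16.
In the residual graph, reachable from Depot: {Depot, P}.
Min-cut edges: Depot→R (4), Depot→Port (4), P→Q (3), P→Port (5); capacity 4 + 4 + 3 + 5 = 16.
This cut is saturated, so no flow can exceed 16.

16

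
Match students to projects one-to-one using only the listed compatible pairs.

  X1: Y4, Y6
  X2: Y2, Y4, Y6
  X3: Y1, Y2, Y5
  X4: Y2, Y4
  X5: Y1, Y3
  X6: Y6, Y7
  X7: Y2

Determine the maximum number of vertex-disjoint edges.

Unit-capacity flow: source→left, listed edges, right→sink; max matching = max flow.
Augmenting path X1→Y4 (+1); matched 1.
Augmenting path X2→Y2 (+1); matched 2.
Augmenting path X3→Y1 (+1); matched 3.
Augmenting path X5→Y3 (+1); matched 4.
Augmenting path X6→Y6 (+1); matched 5.
Augmenting path X4→Y2→X2→Y6→X6→Y7 (+1); matched 6.
No augmenting path remains; maximum matching = 6.
König certificate: {X3, X5, X6, Y2, Y4, Y6} is a vertex cover of size 6 (every listed pair touches it), so no matching can be larger.

6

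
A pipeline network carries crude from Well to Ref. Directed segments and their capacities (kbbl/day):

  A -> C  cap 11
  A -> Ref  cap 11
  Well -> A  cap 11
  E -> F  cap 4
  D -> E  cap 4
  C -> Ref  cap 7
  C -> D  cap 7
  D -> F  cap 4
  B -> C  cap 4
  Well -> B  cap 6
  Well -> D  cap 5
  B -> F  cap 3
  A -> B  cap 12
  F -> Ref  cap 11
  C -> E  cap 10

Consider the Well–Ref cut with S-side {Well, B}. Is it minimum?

Given cut capacity: 11 + 5 + 4 + 3 = 23.
Augment Well→A→Ref: bottleneck 11, flow now 11.
Augment Well→B→C→Ref: bottleneck 4, flow now 15.
Augment Well→B→F→Ref: bottleneck 2, flow now 17.
Augment Well→D→F→Ref: bottleneck 4, flow now 21.
Augment Well→D→E→F→Ref: bottleneck 1, flow now 22.
No augmenting path remains; maximum flow = 22.
In the residual graph, reachable from Well: {Well}.
Min-cut edges: Well→A (11), Well→B (6), Well→D (5); capacity 11 + 6 + 5 = 22.
Cut capacity 23 exceeds the max flow 22, so it is not minimum.

No — its capacity is 23, but the minimum cut has capacity 22.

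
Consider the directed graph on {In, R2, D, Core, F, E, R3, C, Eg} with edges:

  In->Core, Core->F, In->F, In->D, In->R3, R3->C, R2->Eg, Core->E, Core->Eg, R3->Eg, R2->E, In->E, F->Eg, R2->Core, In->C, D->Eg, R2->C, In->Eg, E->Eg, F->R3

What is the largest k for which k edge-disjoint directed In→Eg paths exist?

6

Assign every edge capacity 1; by Menger, the answer equals the max flow.
Path In→Eg (+1); total 1.
Path In→D→Eg (+1); total 2.
Path In→Core→Eg (+1); total 3.
Path In→F→Eg (+1); total 4.
Path In→E→Eg (+1); total 5.
Path In→R3→Eg (+1); total 6.
No residual In→Eg path; max flow = 6.
Certifying cut of size 6: {In→Core, In→D, In→E, In→Eg, In→F, In→R3}.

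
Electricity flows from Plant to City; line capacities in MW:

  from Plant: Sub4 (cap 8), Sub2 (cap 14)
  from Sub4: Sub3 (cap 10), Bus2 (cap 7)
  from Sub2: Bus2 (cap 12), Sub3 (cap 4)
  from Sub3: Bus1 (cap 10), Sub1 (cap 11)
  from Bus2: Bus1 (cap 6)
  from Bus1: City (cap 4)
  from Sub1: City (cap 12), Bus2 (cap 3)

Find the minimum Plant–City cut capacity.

15

Augment Plant→Sub4→Sub3→Bus1→City: bottleneck 4, flow now 4.
Augment Plant→Sub4→Sub3→Sub1→City: bottleneck 4, flow now 8.
Augment Plant→Sub2→Sub3→Sub1→City: bottleneck 4, flow now 12.
Augment Plant→Sub2→Bus2→Bus1→Sub3→Sub1→City: bottleneck 3, flow now 15. (uses reverse residual edge)
No augmenting path remains; maximum flow = 15.
By max-flow min-cut, the minimum cut capacity equals the max flow.
In the residual graph, reachable from Plant: {Plant, Sub4, Sub2, Sub3, Bus2, Bus1}.
Min-cut edges: Sub3→Sub1 (11), Bus1→City (4); capacity 11 + 4 = 15.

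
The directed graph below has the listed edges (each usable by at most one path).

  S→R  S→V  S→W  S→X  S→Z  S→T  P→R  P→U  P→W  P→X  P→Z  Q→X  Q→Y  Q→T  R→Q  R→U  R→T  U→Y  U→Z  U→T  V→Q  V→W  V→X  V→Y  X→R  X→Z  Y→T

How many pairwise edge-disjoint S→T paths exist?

Assign every edge capacity 1; by Menger, the answer equals the max flow.
Path S→T (+1); total 1.
Path S→R→T (+1); total 2.
Path S→V→Q→T (+1); total 3.
Path S→X→R→U→T (+1); total 4.
No residual S→T path; max flow = 4.
Certifying cut of size 4: {S→R, S→T, S→V, S→X}.

4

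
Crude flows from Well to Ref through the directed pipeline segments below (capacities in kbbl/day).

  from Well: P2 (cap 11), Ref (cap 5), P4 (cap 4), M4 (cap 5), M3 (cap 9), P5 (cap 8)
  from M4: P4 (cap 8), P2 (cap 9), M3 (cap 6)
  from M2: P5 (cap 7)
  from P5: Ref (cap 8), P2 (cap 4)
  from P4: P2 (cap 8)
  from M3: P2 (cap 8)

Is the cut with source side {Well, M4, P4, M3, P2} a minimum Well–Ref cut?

Given cut capacity: 8 + 5 = 13.
Augment Well→Ref: bottleneck 5, flow now 5.
Augment Well→P5→Ref: bottleneck 8, flow now 13.
No augmenting path remains; maximum flow = 13.
Cut capacity 13 equals the max flow, so it is a minimum cut.

Yes — it is a minimum cut (capacity 13).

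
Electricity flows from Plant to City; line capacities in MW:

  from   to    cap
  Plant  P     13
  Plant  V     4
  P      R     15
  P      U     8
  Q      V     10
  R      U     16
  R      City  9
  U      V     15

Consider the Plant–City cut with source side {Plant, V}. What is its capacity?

Edges leaving {Plant, V}: Plant→P (13).
Cut capacity = 13 = 13.

13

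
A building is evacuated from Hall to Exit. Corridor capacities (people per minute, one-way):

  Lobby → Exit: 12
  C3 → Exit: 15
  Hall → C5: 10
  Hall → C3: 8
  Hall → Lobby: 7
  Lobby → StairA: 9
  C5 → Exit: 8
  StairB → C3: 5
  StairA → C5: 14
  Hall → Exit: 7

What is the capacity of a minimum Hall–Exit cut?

Augment Hall→Exit: bottleneck 7, flow now 7.
Augment Hall→C3→Exit: bottleneck 8, flow now 15.
Augment Hall→Lobby→Exit: bottleneck 7, flow now 22.
Augment Hall→C5→Exit: bottleneck 8, flow now 30.
No augmenting path remains; maximum flow = 30.
By max-flow min-cut, the minimum cut capacity equals the max flow.
In the residual graph, reachable from Hall: {Hall, C5}.
Min-cut edges: Hall→C3 (8), Hall→Lobby (7), Hall→Exit (7), C5→Exit (8); capacity 8 + 7 + 7 + 8 = 30.

30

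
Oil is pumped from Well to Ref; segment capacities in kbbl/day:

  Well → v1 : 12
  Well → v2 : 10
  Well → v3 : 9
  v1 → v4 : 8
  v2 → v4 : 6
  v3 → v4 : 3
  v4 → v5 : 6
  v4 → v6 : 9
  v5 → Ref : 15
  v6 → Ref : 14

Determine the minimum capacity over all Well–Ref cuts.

15

Augment Well→v1→v4→v5→Ref: bottleneck 6, flow now 6.
Augment Well→v1→v4→v6→Ref: bottleneck 2, flow now 8.
Augment Well→v2→v4→v6→Ref: bottleneck 6, flow now 14.
Augment Well→v3→v4→v6→Ref: bottleneck 1, flow now 15.
No augmenting path remains; maximum flow = 15.
By max-flow min-cut, the minimum cut capacity equals the max flow.
In the residual graph, reachable from Well: {Well, v1, v2, v3, v4}.
Min-cut edges: v4→v5 (6), v4→v6 (9); capacity 6 + 9 = 15.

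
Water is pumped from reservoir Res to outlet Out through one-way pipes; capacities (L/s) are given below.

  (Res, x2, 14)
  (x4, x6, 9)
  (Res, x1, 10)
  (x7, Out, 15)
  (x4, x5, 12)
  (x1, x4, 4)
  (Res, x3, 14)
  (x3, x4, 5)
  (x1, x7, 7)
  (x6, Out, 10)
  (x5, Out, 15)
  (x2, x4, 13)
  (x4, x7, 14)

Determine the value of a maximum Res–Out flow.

Augment Res→x1→x7→Out: bottleneck 7, flow now 7.
Augment Res→x1→x4→x5→Out: bottleneck 3, flow now 10.
Augment Res→x2→x4→x5→Out: bottleneck 9, flow now 19.
Augment Res→x2→x4→x6→Out: bottleneck 4, flow now 23.
Augment Res→x3→x4→x6→Out: bottleneck 5, flow now 28.
No augmenting path remains; maximum flow = 28.
In the residual graph, reachable from Res: {Res, x2, x3}.
Min-cut edges: Res→x1 (10), x2→x4 (13), x3→x4 (5); capacity 10 + 13 + 5 = 28.
This cut is saturated, so no flow can exceed 28.

28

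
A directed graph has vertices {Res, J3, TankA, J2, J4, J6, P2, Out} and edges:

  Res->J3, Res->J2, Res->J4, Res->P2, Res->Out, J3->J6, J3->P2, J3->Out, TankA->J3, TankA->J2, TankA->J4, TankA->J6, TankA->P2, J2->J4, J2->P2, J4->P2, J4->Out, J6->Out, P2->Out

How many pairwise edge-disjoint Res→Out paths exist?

4

Assign every edge capacity 1; by Menger, the answer equals the max flow.
Path Res→Out (+1); total 1.
Path Res→J3→Out (+1); total 2.
Path Res→J4→Out (+1); total 3.
Path Res→P2→Out (+1); total 4.
No residual Res→Out path; max flow = 4.
Certifying cut of size 4: {J4→Out, P2→Out, Res→J3, Res→Out}.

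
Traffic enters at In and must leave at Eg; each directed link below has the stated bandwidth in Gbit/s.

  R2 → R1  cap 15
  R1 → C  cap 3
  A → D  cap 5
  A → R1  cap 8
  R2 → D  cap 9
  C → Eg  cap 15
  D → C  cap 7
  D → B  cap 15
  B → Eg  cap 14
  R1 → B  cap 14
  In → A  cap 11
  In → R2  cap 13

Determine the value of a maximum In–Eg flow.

24

Augment In→A→D→C→Eg: bottleneck 5, flow now 5.
Augment In→A→R1→C→Eg: bottleneck 3, flow now 8.
Augment In→A→R1→B→Eg: bottleneck 3, flow now 11.
Augment In→R2→D→C→Eg: bottleneck 2, flow now 13.
Augment In→R2→D→B→Eg: bottleneck 7, flow now 20.
Augment In→R2→R1→B→Eg: bottleneck 4, flow now 24.
No augmenting path remains; maximum flow = 24.
In the residual graph, reachable from In: {In}.
Min-cut edges: In→A (11), In→R2 (13); capacity 11 + 13 = 24.
This cut is saturated, so no flow can exceed 24.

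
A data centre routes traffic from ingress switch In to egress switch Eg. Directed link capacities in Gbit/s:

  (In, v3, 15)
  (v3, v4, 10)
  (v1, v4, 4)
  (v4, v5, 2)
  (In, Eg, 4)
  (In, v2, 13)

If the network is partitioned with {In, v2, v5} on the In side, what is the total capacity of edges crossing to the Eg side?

19

Edges leaving {In, v2, v5}: In→v3 (15), In→Eg (4).
Cut capacity = 15 + 4 = 19.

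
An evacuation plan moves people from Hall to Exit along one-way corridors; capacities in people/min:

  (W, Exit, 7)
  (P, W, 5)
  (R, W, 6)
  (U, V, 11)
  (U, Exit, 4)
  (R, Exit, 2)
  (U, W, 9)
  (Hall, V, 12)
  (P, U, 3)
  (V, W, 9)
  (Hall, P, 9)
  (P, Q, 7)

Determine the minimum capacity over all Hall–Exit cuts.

10

Augment Hall→P→U→Exit: bottleneck 3, flow now 3.
Augment Hall→P→W→Exit: bottleneck 5, flow now 8.
Augment Hall→V→W→Exit: bottleneck 2, flow now 10.
No augmenting path remains; maximum flow = 10.
By max-flow min-cut, the minimum cut capacity equals the max flow.
In the residual graph, reachable from Hall: {Hall, P, Q, V, W}.
Min-cut edges: P→U (3), W→Exit (7); capacity 3 + 7 = 10.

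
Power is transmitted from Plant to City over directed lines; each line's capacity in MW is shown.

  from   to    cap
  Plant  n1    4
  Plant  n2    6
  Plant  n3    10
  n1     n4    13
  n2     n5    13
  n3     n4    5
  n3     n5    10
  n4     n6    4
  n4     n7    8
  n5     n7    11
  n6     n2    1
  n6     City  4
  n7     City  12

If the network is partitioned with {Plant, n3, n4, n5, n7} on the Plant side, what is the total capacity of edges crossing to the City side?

Edges leaving {Plant, n3, n4, n5, n7}: Plant→n1 (4), Plant→n2 (6), n4→n6 (4), n7→City (12).
Cut capacity = 4 + 6 + 4 + 12 = 26.

26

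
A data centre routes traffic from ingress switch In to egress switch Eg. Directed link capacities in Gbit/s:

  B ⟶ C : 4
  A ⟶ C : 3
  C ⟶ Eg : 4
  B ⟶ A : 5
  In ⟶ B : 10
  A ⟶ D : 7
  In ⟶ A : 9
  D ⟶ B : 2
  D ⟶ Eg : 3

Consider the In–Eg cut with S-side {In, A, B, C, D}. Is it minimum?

Given cut capacity: 4 + 3 = 7.
Augment In→A→C→Eg: bottleneck 3, flow now 3.
Augment In→A→D→Eg: bottleneck 3, flow now 6.
Augment In→B→C→Eg: bottleneck 1, flow now 7.
No augmenting path remains; maximum flow = 7.
Cut capacity 7 equals the max flow, so it is a minimum cut.

Yes — it is a minimum cut (capacity 7).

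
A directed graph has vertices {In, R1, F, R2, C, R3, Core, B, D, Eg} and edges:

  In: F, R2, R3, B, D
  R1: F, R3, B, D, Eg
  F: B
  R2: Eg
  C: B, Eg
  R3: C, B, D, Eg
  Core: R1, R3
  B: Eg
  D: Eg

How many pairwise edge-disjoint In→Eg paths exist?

Assign every edge capacity 1; by Menger, the answer equals the max flow.
Path In→R2→Eg (+1); total 1.
Path In→R3→Eg (+1); total 2.
Path In→B→Eg (+1); total 3.
Path In→D→Eg (+1); total 4.
No residual In→Eg path; max flow = 4.
Certifying cut of size 4: {B→Eg, In→D, In→R2, In→R3}.

4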